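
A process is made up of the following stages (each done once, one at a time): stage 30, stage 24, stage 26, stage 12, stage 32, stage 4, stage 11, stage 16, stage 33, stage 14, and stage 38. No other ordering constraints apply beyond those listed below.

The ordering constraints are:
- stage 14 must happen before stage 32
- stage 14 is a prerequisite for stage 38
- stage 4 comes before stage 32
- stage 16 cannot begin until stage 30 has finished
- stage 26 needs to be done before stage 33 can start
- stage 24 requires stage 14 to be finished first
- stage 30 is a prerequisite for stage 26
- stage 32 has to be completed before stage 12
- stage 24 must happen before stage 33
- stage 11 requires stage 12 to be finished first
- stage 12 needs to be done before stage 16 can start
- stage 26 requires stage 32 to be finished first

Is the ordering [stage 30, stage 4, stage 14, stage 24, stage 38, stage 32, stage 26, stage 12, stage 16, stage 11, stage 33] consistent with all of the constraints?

Every stated constraint is respected: stage 30 sits at position 1, ahead of stage 16 at position 9, and each of the other listed pairs likewise has the predecessor earlier in the sequence.

Yes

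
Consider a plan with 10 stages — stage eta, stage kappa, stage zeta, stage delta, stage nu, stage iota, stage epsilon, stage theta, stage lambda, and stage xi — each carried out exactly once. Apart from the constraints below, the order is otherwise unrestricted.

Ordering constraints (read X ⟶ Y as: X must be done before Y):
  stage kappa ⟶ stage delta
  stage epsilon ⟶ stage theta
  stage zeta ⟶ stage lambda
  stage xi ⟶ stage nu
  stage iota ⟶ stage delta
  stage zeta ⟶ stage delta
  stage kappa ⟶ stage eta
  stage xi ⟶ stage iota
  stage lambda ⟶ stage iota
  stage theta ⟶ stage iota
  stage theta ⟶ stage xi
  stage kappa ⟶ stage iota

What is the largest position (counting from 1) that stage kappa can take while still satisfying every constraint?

Following every chain forward from stage kappa, the stages that must come later are stage eta, stage delta, stage iota — 3 of them.
So at least 3 stages follow stage kappa, putting stage kappa no later than position 7. That position is achievable by scheduling everything else first.

7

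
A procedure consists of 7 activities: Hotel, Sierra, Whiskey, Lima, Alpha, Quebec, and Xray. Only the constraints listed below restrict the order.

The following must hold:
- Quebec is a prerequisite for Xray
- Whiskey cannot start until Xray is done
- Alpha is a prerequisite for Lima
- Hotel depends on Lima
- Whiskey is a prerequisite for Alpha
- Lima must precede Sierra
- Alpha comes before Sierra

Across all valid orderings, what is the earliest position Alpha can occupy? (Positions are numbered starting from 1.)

4

Working backwards through the constraints from Alpha, its full set of required predecessors is Whiskey, Quebec, Xray — 3 of them.
With 3 mandatory predecessors, the earliest Alpha can sit is position 3+1 = 4, and placing just those 3 first achieves it.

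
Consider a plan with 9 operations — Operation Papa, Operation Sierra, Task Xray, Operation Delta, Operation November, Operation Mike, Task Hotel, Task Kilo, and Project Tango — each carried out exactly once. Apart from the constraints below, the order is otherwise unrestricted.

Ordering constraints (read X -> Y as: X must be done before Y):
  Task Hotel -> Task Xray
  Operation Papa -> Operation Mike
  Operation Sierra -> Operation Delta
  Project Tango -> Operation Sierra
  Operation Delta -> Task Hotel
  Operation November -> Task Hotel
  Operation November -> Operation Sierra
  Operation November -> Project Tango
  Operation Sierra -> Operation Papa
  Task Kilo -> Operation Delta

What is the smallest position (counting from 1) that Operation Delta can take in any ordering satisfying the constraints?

Working backwards through the constraints from Operation Delta, its full set of required predecessors is Operation Sierra, Operation November, Task Kilo, Project Tango — 4 of them.
With 4 mandatory predecessors, the earliest Operation Delta can sit is position 4+1 = 5, and placing just those 4 first achieves it.

5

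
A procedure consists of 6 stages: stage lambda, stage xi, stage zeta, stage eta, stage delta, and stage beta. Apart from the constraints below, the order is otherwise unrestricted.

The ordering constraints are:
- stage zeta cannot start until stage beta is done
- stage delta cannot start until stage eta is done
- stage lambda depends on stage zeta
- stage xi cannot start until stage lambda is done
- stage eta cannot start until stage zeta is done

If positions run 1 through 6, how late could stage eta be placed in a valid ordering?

5

The only stage forced after stage eta (directly or by a chain) is stage delta.
So at least 1 stage follows stage eta, putting stage eta no later than position 5. That position is achievable by scheduling everything else first.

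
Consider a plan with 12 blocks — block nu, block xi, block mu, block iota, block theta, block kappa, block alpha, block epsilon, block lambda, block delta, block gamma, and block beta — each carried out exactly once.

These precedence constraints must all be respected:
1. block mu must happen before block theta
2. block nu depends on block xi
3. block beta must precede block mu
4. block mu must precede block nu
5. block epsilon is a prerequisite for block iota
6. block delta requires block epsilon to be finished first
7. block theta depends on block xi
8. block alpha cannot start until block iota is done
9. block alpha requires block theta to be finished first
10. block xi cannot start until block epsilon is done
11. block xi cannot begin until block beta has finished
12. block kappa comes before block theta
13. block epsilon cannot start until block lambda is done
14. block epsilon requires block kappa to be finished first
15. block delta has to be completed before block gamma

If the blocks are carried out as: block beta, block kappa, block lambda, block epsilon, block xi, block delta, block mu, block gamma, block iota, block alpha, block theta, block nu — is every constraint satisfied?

No

The sequence places block alpha ahead of block theta.
But one of the constraints requires block theta before block alpha, so this ordering violates it.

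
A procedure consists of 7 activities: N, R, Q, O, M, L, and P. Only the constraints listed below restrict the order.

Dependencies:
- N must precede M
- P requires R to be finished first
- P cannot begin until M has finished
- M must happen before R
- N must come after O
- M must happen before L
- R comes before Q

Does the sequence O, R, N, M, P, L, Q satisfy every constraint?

Here M comes after R.
That contradicts the constraint that M must precede R.

No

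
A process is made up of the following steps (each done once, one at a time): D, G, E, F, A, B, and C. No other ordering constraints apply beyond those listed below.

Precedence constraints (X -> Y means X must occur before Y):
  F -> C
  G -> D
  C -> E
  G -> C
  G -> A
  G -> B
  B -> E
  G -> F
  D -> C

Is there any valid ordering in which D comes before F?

No chain of constraints runs from F to D, so F is not required to come first.
That means at least one valid schedule has D before F.

Yes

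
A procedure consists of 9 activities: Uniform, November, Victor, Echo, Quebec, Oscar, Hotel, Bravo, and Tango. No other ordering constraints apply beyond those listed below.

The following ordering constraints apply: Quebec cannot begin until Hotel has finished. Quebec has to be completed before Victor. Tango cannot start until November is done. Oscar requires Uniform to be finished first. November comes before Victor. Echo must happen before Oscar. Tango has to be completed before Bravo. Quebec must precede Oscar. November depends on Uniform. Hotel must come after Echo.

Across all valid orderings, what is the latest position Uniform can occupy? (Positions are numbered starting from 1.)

The activities that are forced after Uniform, directly or by a chain of constraints, are November, Victor, Oscar, Bravo, Tango. That's 5 activities.
So at least 5 activities follow Uniform, putting Uniform no later than position 4. That position is achievable by scheduling everything else first.

4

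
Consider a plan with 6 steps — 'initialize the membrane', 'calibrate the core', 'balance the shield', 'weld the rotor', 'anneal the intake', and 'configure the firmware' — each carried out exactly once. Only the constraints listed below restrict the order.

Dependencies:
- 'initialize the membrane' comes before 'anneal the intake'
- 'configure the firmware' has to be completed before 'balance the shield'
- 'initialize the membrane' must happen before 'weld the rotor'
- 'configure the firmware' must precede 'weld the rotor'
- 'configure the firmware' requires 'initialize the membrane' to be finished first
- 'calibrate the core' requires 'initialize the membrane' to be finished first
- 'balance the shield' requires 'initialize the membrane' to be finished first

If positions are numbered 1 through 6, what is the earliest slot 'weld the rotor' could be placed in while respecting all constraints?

Working backwards through the constraints from 'weld the rotor', its full set of required predecessors is 'initialize the membrane', 'configure the firmware' — 2 of them.
With 2 mandatory predecessors, the earliest 'weld the rotor' can sit is position 2+1 = 3, and placing just those 2 first achieves it.

3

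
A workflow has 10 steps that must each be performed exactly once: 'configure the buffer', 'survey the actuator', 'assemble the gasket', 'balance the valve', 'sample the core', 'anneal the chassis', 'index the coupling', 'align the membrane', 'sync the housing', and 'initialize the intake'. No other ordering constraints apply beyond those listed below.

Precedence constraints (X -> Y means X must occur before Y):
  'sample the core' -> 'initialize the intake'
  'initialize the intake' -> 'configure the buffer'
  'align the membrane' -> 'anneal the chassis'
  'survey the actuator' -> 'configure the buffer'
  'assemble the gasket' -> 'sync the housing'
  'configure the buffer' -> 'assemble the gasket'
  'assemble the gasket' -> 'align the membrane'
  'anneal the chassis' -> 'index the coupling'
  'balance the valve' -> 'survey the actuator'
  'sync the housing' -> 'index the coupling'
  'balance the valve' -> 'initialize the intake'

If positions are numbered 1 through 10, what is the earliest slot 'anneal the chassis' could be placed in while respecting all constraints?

8

Working backwards through the constraints from 'anneal the chassis', its full set of required predecessors is 'configure the buffer', 'survey the actuator', 'assemble the gasket', 'balance the valve', 'sample the core', 'align the membrane', 'initialize the intake' — 7 of them.
With 7 mandatory predecessors, the earliest 'anneal the chassis' can sit is position 7+1 = 8, and placing just those 7 first achieves it.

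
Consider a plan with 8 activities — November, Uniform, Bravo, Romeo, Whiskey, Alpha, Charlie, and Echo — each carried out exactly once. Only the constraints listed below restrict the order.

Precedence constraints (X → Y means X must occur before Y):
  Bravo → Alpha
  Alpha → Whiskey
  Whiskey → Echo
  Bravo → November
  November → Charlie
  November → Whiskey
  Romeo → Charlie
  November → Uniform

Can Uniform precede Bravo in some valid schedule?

No

Following Bravo → November → Uniform, Bravo must precede Uniform in every valid ordering.
So no valid ordering can have Uniform before Bravo.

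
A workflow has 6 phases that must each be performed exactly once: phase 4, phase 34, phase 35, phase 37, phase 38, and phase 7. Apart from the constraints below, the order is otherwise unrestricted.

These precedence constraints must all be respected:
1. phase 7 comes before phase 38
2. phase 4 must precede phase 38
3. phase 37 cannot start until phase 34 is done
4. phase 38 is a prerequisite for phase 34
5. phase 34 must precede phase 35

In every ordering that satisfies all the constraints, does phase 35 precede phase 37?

No

Phase 35 and phase 37 are not related by any chain of constraints.
There exist valid orderings with phase 37 before phase 35, so phase 35 is not required to come first.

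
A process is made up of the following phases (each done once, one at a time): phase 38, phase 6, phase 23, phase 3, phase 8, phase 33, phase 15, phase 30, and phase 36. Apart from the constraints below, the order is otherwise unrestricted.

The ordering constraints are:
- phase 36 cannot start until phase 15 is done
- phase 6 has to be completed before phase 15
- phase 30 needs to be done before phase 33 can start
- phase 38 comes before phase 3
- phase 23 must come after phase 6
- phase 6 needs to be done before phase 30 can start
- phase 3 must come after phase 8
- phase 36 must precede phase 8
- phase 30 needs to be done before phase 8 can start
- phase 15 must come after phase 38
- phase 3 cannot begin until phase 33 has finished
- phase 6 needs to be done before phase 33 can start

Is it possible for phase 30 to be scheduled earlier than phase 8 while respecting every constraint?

Every valid ordering already has phase 30 before phase 8 (the constraints require it), so in particular at least one does.

Yes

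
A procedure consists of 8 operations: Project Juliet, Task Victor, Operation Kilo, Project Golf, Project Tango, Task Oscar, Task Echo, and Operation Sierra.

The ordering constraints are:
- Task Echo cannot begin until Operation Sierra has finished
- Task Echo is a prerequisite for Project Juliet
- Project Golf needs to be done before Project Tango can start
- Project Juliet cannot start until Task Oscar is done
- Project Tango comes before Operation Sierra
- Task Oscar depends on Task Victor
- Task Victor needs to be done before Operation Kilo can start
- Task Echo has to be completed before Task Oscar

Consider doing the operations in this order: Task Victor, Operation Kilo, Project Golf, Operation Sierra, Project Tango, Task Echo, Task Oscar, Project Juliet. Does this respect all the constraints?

In the proposed order, Operation Sierra appears before Project Tango.
That contradicts the constraint that Project Tango must precede Operation Sierra.

No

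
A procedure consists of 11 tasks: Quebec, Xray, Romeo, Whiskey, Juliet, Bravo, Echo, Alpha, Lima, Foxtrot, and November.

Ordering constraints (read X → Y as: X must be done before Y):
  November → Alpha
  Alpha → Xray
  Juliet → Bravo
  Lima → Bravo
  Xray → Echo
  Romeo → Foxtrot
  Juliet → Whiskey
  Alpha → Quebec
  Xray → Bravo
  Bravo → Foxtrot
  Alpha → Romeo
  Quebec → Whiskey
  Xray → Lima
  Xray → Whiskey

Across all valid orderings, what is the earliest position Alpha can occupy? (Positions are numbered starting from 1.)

The only task forced before Alpha (directly or transitively) is November.
So at minimum 1 task comes before Alpha, putting Alpha no earlier than position 2. That position is achievable by scheduling exactly that predecessor first.

2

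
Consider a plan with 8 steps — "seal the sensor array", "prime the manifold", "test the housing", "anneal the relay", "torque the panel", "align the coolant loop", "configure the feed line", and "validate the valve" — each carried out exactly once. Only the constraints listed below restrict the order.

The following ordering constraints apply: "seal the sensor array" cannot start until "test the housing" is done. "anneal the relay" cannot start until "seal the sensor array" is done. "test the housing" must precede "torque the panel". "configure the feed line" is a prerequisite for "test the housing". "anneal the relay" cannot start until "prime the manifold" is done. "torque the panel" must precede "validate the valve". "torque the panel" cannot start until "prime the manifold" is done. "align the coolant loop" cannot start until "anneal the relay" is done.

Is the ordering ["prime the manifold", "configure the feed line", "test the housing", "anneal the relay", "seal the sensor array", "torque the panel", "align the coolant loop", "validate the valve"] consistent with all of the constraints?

The sequence places "anneal the relay" ahead of "seal the sensor array".
But one of the constraints requires "seal the sensor array" before "anneal the relay", so this ordering violates it.

No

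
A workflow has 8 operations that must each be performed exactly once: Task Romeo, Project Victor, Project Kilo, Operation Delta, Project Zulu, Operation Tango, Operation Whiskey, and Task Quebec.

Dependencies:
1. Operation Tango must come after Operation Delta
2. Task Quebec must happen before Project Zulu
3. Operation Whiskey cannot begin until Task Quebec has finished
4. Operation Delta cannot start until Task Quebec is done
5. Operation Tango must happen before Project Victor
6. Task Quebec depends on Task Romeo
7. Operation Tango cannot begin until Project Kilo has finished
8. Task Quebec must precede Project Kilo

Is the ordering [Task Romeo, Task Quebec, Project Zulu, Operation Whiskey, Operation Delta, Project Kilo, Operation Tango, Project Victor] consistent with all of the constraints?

Yes

Checking each listed constraint against this order: for instance, Task Quebec is in position 2 and Project Kilo in position 6, so that constraint holds — and the remaining constraints check out the same way.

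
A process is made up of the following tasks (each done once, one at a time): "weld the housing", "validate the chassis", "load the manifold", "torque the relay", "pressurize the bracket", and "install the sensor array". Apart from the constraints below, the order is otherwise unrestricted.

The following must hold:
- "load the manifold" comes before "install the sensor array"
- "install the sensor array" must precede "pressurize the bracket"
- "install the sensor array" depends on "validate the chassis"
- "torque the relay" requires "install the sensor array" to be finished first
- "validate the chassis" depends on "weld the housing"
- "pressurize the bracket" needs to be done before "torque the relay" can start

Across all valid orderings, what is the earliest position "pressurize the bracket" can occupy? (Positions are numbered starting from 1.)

Every task that must precede "pressurize the bracket" has to come before it. Tracing all chains that end at "pressurize the bracket", those tasks are: "weld the housing", "validate the chassis", "load the manifold", "install the sensor array" — 4 in total.
So at minimum 4 tasks come before "pressurize the bracket", putting "pressurize the bracket" no earlier than position 5. That position is achievable by scheduling exactly those predecessors first.

5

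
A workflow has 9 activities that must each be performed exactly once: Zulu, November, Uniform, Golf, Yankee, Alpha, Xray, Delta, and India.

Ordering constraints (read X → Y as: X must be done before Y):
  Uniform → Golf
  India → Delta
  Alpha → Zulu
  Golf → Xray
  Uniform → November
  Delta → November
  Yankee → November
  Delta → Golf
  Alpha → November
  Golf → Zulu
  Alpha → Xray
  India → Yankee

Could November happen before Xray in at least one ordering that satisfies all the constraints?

The constraints leave November and Xray unordered relative to each other; nothing requires Xray earlier.
So a valid ordering placing November earlier than Xray exists.

Yes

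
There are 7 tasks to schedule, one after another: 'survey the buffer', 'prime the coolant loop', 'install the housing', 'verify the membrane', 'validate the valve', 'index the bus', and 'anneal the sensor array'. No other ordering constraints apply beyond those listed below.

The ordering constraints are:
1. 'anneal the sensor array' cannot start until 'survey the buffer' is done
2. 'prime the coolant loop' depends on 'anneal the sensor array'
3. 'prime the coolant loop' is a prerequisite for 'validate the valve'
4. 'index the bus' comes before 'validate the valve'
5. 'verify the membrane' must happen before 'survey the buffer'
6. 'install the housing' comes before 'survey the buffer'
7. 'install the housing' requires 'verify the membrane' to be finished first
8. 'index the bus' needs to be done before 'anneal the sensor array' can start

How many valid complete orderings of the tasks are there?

2 tasks have no prerequisites ('verify the membrane', 'index the bus'), so any of them could come first.
Enumerating by repeatedly choosing an available task (one whose prerequisites are all placed) gives 4 distinct complete orderings.

4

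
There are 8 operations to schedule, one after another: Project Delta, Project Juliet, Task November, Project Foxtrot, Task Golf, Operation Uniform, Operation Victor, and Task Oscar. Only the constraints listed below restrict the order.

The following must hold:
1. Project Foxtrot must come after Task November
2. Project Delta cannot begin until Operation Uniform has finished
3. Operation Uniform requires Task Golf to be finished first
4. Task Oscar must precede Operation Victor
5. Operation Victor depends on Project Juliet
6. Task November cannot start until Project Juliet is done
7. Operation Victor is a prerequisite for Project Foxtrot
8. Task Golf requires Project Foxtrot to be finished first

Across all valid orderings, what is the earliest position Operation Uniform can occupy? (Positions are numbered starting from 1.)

7

Working backwards through the constraints from Operation Uniform, its full set of required predecessors is Project Juliet, Task November, Project Foxtrot, Task Golf, Operation Victor, Task Oscar — 6 of them.
With 6 mandatory predecessors, the earliest Operation Uniform can sit is position 6+1 = 7, and placing just those 6 first achieves it.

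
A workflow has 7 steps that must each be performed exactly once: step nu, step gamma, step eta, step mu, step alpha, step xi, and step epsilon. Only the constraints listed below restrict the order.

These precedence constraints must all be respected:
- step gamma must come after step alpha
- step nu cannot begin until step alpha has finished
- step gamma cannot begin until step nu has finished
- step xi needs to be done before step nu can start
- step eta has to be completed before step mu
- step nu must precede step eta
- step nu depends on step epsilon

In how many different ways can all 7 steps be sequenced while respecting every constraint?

3 steps have no prerequisites (step alpha, step xi, step epsilon), so any of them could come first.
Enumerating by repeatedly choosing an available step (one whose prerequisites are all placed) gives 18 distinct complete orderings.

18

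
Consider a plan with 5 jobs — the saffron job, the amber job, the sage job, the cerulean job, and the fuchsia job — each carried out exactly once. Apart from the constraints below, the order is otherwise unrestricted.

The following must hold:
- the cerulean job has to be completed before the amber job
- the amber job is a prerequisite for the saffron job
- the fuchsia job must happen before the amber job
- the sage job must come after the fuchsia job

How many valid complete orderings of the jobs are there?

7

2 jobs have no prerequisites (the cerulean job, the fuchsia job), so any of them could come first.
Counting all ways to extend the partial order to a total order gives 7.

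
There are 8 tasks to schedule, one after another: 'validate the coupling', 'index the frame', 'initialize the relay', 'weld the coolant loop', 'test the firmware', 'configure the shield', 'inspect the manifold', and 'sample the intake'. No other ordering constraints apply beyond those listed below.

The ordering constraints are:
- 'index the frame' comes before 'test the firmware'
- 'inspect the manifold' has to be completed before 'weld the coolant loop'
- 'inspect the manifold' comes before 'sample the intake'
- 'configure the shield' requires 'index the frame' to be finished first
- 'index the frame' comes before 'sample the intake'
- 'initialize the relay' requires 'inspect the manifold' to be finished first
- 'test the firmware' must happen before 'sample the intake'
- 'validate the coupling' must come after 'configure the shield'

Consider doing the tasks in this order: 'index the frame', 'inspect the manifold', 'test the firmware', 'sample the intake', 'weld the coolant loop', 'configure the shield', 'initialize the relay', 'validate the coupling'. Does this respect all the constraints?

Yes

Going through the constraints one by one, each required predecessor appears earlier in the sequence than its dependent — e.g. 'index the frame' (position 1) is before 'configure the shield' (position 6), as required.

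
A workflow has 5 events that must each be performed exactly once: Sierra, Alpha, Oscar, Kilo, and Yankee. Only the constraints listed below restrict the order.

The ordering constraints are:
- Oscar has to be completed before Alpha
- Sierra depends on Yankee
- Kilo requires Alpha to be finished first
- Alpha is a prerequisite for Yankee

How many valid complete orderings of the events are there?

3

Oscar is the only event with nothing required before it, so every ordering starts there.
Counting all ways to extend the partial order to a total order gives 3.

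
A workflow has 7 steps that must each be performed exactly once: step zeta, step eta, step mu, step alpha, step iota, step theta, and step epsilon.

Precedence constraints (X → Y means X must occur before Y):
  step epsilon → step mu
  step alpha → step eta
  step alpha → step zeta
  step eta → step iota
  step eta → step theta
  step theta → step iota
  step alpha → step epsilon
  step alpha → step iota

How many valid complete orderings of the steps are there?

60

Only step alpha has no prerequisites, so it must go first.
Systematically extending each partial ordering one step at a time and counting, there are 60 complete orderings.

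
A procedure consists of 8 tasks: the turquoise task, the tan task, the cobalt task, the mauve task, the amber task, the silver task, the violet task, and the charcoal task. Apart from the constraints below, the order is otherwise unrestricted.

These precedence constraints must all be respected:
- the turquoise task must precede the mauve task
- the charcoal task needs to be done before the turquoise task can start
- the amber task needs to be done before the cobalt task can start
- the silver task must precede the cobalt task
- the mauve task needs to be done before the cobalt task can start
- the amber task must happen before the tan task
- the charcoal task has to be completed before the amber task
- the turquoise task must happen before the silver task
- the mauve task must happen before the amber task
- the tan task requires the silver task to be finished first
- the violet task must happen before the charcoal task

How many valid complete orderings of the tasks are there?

The violet task is the only task with nothing required before it, so every ordering starts there.
Enumerating by repeatedly choosing an available task (one whose prerequisites are all placed) gives 6 distinct complete orderings.

6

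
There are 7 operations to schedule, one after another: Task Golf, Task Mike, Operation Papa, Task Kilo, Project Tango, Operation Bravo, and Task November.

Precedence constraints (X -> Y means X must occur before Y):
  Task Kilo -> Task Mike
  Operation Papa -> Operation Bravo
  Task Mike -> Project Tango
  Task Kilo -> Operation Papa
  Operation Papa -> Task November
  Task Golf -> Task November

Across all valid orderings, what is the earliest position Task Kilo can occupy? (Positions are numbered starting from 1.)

No constraint forces any other operation before Task Kilo, so it can be placed first.

1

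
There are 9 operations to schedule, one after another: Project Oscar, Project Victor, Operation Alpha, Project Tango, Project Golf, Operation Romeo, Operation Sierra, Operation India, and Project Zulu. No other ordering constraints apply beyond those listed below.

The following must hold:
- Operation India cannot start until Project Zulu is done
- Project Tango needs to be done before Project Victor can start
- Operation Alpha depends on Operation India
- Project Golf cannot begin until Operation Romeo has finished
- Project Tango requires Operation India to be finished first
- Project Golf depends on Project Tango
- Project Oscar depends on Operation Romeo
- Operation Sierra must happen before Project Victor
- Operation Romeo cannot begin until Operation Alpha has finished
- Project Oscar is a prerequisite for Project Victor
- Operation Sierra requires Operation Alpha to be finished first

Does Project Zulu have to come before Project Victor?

Yes

Following the dependencies: Project Zulu → Operation India → Project Tango → Project Victor.
That forces Project Zulu before Project Victor in every valid schedule.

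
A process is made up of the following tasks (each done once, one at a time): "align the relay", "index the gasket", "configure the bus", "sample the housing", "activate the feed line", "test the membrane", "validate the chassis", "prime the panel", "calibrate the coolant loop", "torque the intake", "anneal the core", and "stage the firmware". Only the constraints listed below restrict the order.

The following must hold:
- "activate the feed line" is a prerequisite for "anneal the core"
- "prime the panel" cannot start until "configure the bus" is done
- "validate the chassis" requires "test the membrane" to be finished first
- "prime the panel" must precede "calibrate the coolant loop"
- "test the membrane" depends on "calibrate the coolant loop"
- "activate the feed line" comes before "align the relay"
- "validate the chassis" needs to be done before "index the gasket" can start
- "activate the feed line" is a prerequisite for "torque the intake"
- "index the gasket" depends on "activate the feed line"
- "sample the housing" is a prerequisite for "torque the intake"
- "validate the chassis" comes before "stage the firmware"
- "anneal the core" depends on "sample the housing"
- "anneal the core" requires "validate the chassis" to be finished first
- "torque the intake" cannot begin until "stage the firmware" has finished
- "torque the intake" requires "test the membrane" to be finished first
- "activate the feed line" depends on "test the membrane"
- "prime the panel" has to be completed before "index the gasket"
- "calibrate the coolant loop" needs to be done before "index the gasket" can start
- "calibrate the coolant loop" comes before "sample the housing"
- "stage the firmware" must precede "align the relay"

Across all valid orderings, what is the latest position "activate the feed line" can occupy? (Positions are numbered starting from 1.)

8

Every task that must follow "activate the feed line" has to come after it. Tracing all chains starting from "activate the feed line", those tasks are: "align the relay", "index the gasket", "torque the intake", "anneal the core" — 4 in total.
So at least 4 tasks follow "activate the feed line", putting "activate the feed line" no later than position 8. That position is achievable by scheduling everything else first.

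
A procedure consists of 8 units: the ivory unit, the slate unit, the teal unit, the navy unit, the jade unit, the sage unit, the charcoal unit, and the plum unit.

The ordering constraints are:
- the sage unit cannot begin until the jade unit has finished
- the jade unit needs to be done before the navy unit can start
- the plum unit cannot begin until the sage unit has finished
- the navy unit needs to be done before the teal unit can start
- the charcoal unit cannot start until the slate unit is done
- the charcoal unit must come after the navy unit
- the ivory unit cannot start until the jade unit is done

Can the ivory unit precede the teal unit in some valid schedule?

Yes

The constraints leave the ivory unit and the teal unit unordered relative to each other; nothing requires the teal unit earlier.
That means at least one valid schedule has the ivory unit before the teal unit.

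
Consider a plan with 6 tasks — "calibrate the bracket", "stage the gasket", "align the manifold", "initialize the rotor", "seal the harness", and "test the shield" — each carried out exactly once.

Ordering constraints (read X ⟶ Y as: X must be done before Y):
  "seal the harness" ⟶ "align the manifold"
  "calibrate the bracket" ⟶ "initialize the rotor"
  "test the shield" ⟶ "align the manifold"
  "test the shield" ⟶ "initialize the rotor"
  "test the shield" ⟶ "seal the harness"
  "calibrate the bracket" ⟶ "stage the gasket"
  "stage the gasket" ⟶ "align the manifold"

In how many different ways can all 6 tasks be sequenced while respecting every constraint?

22

The tasks with no prerequisites are "calibrate the bracket", "test the shield"; any of them can be placed first.
Systematically extending each partial ordering one task at a time and counting, there are 22 complete orderings.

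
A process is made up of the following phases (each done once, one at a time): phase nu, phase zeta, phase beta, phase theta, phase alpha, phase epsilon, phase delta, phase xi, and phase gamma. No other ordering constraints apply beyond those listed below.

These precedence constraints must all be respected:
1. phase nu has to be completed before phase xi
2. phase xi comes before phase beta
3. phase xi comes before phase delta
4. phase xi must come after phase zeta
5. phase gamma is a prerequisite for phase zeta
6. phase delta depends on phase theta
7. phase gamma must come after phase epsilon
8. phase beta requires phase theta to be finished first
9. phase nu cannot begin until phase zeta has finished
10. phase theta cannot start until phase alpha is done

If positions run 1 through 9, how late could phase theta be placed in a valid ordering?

7

Every phase that must follow phase theta has to come after it. Tracing all chains starting from phase theta, those phases are: phase beta, phase delta — 2 in total.
With 2 mandatory successors out of 9 phases total, the latest slot for phase theta is 9−2 = 7, and it's reachable by doing all non-successors before phase theta.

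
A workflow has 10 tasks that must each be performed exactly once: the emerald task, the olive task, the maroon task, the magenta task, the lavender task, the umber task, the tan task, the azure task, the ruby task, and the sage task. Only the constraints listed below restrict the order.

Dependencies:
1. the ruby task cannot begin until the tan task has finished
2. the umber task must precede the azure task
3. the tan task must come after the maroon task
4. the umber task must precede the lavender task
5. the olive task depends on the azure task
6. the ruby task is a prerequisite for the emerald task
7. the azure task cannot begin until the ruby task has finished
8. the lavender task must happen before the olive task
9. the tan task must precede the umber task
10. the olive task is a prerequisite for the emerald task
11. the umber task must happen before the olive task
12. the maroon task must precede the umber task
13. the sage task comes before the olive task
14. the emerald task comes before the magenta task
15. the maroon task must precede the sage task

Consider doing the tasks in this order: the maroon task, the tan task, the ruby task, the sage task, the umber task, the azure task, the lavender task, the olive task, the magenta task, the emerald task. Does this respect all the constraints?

The sequence places the magenta task ahead of the emerald task.
That contradicts the constraint that the emerald task must precede the magenta task.

No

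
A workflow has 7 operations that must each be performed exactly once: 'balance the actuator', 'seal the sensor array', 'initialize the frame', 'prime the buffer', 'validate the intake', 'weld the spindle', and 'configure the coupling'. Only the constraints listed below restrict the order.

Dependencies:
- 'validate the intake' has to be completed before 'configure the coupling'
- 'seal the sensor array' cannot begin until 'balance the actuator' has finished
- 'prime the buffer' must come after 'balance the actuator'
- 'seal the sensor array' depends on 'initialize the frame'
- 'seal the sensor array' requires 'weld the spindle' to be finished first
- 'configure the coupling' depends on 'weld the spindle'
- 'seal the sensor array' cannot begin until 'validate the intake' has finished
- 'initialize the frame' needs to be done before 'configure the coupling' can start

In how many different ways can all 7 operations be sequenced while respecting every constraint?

The operations with no prerequisites are 'balance the actuator', 'initialize the frame', 'validate the intake', 'weld the spindle'; any of them can be placed first.
Counting all ways to extend the partial order to a total order gives 228.

228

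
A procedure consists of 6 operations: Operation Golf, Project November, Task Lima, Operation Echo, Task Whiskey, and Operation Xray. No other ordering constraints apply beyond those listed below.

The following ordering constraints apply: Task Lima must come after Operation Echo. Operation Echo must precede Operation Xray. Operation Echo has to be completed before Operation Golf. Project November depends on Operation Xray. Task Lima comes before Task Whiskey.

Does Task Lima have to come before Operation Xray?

No

Task Lima and Operation Xray are not related by any chain of constraints.
There exist valid orderings with Operation Xray before Task Lima, so Task Lima is not required to come first.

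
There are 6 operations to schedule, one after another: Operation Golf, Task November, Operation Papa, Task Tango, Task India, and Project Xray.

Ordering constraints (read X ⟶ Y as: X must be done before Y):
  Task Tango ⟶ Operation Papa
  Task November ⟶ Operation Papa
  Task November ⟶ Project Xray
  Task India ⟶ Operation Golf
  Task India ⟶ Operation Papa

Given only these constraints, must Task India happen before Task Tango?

No

No chain of constraints connects Task India to Task Tango in either direction.
So Task India can come before Task Tango or after — it is not forced.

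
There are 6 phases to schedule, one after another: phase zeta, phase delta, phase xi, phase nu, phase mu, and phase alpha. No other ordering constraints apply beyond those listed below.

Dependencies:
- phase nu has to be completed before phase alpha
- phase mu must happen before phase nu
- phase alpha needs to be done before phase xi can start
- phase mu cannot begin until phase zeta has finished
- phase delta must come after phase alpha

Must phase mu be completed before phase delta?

Following the dependencies: phase mu → phase nu → phase alpha → phase delta.
That forces phase mu before phase delta in every valid schedule.

Yes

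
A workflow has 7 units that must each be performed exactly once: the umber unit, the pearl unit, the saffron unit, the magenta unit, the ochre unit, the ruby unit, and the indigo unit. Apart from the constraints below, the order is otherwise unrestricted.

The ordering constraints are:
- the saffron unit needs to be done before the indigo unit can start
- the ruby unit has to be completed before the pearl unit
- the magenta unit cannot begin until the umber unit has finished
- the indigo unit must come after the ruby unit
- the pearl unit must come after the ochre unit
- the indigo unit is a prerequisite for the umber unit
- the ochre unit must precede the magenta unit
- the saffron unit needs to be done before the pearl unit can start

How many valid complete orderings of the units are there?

3 units have no prerequisites (the saffron unit, the ochre unit, the ruby unit), so any of them could come first.
Counting all ways to extend the partial order to a total order gives 34.

34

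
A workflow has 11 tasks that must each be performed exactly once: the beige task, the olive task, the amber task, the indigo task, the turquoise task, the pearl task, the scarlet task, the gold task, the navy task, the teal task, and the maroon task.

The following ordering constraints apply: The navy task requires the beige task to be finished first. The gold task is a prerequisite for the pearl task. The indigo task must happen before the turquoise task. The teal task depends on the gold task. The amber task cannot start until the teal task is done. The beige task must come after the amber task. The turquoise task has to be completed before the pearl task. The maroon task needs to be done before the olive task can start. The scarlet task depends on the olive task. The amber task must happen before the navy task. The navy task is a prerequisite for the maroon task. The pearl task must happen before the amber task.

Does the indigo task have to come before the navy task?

Yes

There is a constraint chain the indigo task → the turquoise task → the pearl task → the amber task → the navy task.
So the indigo task must precede the navy task in any valid ordering.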